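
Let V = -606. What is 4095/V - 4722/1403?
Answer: -2868939/283406 ≈ -10.123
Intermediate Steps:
4095/V - 4722/1403 = 4095/(-606) - 4722/1403 = 4095*(-1/606) - 4722*1/1403 = -1365/202 - 4722/1403 = -2868939/283406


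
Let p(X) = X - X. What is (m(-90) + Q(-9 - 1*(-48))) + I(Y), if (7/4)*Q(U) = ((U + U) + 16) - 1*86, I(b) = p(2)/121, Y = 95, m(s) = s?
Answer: -598/7 ≈ -85.429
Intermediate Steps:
p(X) = 0
I(b) = 0 (I(b) = 0/121 = 0*(1/121) = 0)
Q(U) = -40 + 8*U/7 (Q(U) = 4*(((U + U) + 16) - 1*86)/7 = 4*((2*U + 16) - 86)/7 = 4*((16 + 2*U) - 86)/7 = 4*(-70 + 2*U)/7 = -40 + 8*U/7)
(m(-90) + Q(-9 - 1*(-48))) + I(Y) = (-90 + (-40 + 8*(-9 - 1*(-48))/7)) + 0 = (-90 + (-40 + 8*(-9 + 48)/7)) + 0 = (-90 + (-40 + (8/7)*39)) + 0 = (-90 + (-40 + 312/7)) + 0 = (-90 + 32/7) + 0 = -598/7 + 0 = -598/7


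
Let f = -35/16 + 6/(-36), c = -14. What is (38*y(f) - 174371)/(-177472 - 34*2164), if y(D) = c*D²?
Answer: 102135973/144603648 ≈ 0.70632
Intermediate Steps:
f = -113/48 (f = -35*1/16 + 6*(-1/36) = -35/16 - ⅙ = -113/48 ≈ -2.3542)
y(D) = -14*D²
(38*y(f) - 174371)/(-177472 - 34*2164) = (38*(-14*(-113/48)²) - 174371)/(-177472 - 34*2164) = (38*(-14*12769/2304) - 174371)/(-177472 - 73576) = (38*(-89383/1152) - 174371)/(-251048) = (-1698277/576 - 174371)*(-1/251048) = -102135973/576*(-1/251048) = 102135973/144603648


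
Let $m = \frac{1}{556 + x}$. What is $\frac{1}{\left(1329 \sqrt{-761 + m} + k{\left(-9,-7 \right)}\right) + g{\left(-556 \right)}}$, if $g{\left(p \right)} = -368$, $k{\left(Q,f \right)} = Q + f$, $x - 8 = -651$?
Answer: $- \frac{116}{406083725} - \frac{443 i \sqrt{360006}}{9746009400} \approx -2.8566 \cdot 10^{-7} - 2.7273 \cdot 10^{-5} i$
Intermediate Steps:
$x = -643$ ($x = 8 - 651 = -643$)
$m = - \frac{1}{87}$ ($m = \frac{1}{556 - 643} = \frac{1}{-87} = - \frac{1}{87} \approx -0.011494$)
$\frac{1}{\left(1329 \sqrt{-761 + m} + k{\left(-9,-7 \right)}\right) + g{\left(-556 \right)}} = \frac{1}{\left(1329 \sqrt{-761 - \frac{1}{87}} - 16\right) - 368} = \frac{1}{\left(1329 \sqrt{- \frac{66208}{87}} - 16\right) - 368} = \frac{1}{\left(1329 \frac{4 i \sqrt{360006}}{87} - 16\right) - 368} = \frac{1}{\left(\frac{1772 i \sqrt{360006}}{29} - 16\right) - 368} = \frac{1}{\left(-16 + \frac{1772 i \sqrt{360006}}{29}\right) - 368} = \frac{1}{-384 + \frac{1772 i \sqrt{360006}}{29}}$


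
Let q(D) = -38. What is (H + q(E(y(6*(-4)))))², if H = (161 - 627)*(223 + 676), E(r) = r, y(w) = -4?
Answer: 175537536784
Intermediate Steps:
H = -418934 (H = -466*899 = -418934)
(H + q(E(y(6*(-4)))))² = (-418934 - 38)² = (-418972)² = 175537536784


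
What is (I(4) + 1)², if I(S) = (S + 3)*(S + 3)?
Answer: 2500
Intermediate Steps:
I(S) = (3 + S)² (I(S) = (3 + S)*(3 + S) = (3 + S)²)
(I(4) + 1)² = ((3 + 4)² + 1)² = (7² + 1)² = (49 + 1)² = 50² = 2500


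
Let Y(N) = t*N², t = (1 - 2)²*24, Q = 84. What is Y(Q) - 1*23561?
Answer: 145783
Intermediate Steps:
t = 24 (t = (-1)²*24 = 1*24 = 24)
Y(N) = 24*N²
Y(Q) - 1*23561 = 24*84² - 1*23561 = 24*7056 - 23561 = 169344 - 23561 = 145783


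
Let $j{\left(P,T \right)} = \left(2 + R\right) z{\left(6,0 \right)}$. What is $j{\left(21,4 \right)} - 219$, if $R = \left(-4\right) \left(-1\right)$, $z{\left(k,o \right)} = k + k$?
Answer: $-147$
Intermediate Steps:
$z{\left(k,o \right)} = 2 k$
$R = 4$
$j{\left(P,T \right)} = 72$ ($j{\left(P,T \right)} = \left(2 + 4\right) 2 \cdot 6 = 6 \cdot 12 = 72$)
$j{\left(21,4 \right)} - 219 = 72 - 219 = -147$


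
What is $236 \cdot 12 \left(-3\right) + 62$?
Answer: $-8434$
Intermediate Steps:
$236 \cdot 12 \left(-3\right) + 62 = 236 \left(-36\right) + 62 = -8496 + 62 = -8434$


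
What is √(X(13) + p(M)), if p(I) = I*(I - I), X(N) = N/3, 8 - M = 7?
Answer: √39/3 ≈ 2.0817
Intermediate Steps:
M = 1 (M = 8 - 1*7 = 8 - 7 = 1)
X(N) = N/3 (X(N) = N*(⅓) = N/3)
p(I) = 0 (p(I) = I*0 = 0)
√(X(13) + p(M)) = √((⅓)*13 + 0) = √(13/3 + 0) = √(13/3) = √39/3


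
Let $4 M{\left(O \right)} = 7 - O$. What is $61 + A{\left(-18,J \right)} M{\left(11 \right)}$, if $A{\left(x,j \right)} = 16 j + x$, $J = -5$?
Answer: $159$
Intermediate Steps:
$M{\left(O \right)} = \frac{7}{4} - \frac{O}{4}$ ($M{\left(O \right)} = \frac{7 - O}{4} = \frac{7}{4} - \frac{O}{4}$)
$A{\left(x,j \right)} = x + 16 j$
$61 + A{\left(-18,J \right)} M{\left(11 \right)} = 61 + \left(-18 + 16 \left(-5\right)\right) \left(\frac{7}{4} - \frac{11}{4}\right) = 61 + \left(-18 - 80\right) \left(\frac{7}{4} - \frac{11}{4}\right) = 61 - -98 = 61 + 98 = 159$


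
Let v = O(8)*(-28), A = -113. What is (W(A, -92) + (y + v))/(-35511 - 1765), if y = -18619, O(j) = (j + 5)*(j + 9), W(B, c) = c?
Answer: 24899/37276 ≈ 0.66796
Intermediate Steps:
O(j) = (5 + j)*(9 + j)
v = -6188 (v = (45 + 8² + 14*8)*(-28) = (45 + 64 + 112)*(-28) = 221*(-28) = -6188)
(W(A, -92) + (y + v))/(-35511 - 1765) = (-92 + (-18619 - 6188))/(-35511 - 1765) = (-92 - 24807)/(-37276) = -24899*(-1/37276) = 24899/37276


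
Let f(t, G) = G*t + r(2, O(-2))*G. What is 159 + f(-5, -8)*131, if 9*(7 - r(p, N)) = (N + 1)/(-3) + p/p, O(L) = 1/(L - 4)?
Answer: -150085/81 ≈ -1852.9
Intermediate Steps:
O(L) = 1/(-4 + L)
r(p, N) = 187/27 + N/27 (r(p, N) = 7 - ((N + 1)/(-3) + p/p)/9 = 7 - ((1 + N)*(-⅓) + 1)/9 = 7 - ((-⅓ - N/3) + 1)/9 = 7 - (⅔ - N/3)/9 = 7 + (-2/27 + N/27) = 187/27 + N/27)
f(t, G) = 1121*G/162 + G*t (f(t, G) = G*t + (187/27 + 1/(27*(-4 - 2)))*G = G*t + (187/27 + (1/27)/(-6))*G = G*t + (187/27 + (1/27)*(-⅙))*G = G*t + (187/27 - 1/162)*G = G*t + 1121*G/162 = 1121*G/162 + G*t)
159 + f(-5, -8)*131 = 159 + ((1/162)*(-8)*(1121 + 162*(-5)))*131 = 159 + ((1/162)*(-8)*(1121 - 810))*131 = 159 + ((1/162)*(-8)*311)*131 = 159 - 1244/81*131 = 159 - 162964/81 = -150085/81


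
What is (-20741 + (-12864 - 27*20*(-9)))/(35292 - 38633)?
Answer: 28745/3341 ≈ 8.6037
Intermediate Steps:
(-20741 + (-12864 - 27*20*(-9)))/(35292 - 38633) = (-20741 + (-12864 - 540*(-9)))/(-3341) = (-20741 + (-12864 + 4860))*(-1/3341) = (-20741 - 8004)*(-1/3341) = -28745*(-1/3341) = 28745/3341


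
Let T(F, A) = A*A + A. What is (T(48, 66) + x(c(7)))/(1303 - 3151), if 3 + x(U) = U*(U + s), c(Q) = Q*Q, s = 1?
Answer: -6869/1848 ≈ -3.7170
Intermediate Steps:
c(Q) = Q²
x(U) = -3 + U*(1 + U) (x(U) = -3 + U*(U + 1) = -3 + U*(1 + U))
T(F, A) = A + A² (T(F, A) = A² + A = A + A²)
(T(48, 66) + x(c(7)))/(1303 - 3151) = (66*(1 + 66) + (-3 + 7² + (7²)²))/(1303 - 3151) = (66*67 + (-3 + 49 + 49²))/(-1848) = (4422 + (-3 + 49 + 2401))*(-1/1848) = (4422 + 2447)*(-1/1848) = 6869*(-1/1848) = -6869/1848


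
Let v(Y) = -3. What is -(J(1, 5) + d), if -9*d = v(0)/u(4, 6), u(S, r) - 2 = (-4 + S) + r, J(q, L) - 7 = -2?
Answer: -121/24 ≈ -5.0417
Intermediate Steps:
J(q, L) = 5 (J(q, L) = 7 - 2 = 5)
u(S, r) = -2 + S + r (u(S, r) = 2 + ((-4 + S) + r) = 2 + (-4 + S + r) = -2 + S + r)
d = 1/24 (d = -(-1)/(3*(-2 + 4 + 6)) = -(-1)/(3*8) = -1/9*(-3/8) = 1/24 ≈ 0.041667)
-(J(1, 5) + d) = -(5 + 1/24) = -1*121/24 = -121/24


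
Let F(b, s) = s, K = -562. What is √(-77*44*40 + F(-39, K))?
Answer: I*√136082 ≈ 368.89*I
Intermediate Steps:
√(-77*44*40 + F(-39, K)) = √(-77*44*40 - 562) = √(-3388*40 - 562) = √(-135520 - 562) = √(-136082) = I*√136082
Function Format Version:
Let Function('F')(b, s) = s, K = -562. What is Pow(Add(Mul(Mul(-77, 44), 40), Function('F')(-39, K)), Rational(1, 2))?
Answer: Mul(I, Pow(136082, Rational(1, 2))) ≈ Mul(368.89, I)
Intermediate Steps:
Pow(Add(Mul(Mul(-77, 44), 40), Function('F')(-39, K)), Rational(1, 2)) = Pow(Add(Mul(Mul(-77, 44), 40), -562), Rational(1, 2)) = Pow(Add(Mul(-3388, 40), -562), Rational(1, 2)) = Pow(Add(-135520, -562), Rational(1, 2)) = Pow(-136082, Rational(1, 2)) = Mul(I, Pow(136082, Rational(1, 2)))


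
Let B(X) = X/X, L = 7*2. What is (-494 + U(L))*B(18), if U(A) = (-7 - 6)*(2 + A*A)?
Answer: -3068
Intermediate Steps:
L = 14
U(A) = -26 - 13*A² (U(A) = -13*(2 + A²) = -26 - 13*A²)
B(X) = 1
(-494 + U(L))*B(18) = (-494 + (-26 - 13*14²))*1 = (-494 + (-26 - 13*196))*1 = (-494 + (-26 - 2548))*1 = (-494 - 2574)*1 = -3068*1 = -3068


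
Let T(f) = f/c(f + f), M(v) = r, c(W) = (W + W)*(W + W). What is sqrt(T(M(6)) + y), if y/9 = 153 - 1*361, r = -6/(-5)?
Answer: 31*I*sqrt(1122)/24 ≈ 43.266*I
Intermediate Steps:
c(W) = 4*W**2 (c(W) = (2*W)*(2*W) = 4*W**2)
r = 6/5 (r = -6*(-1/5) = 6/5 ≈ 1.2000)
M(v) = 6/5
T(f) = 1/(16*f) (T(f) = f/((4*(f + f)**2)) = f/((4*(2*f)**2)) = f/((4*(4*f**2))) = f/((16*f**2)) = f*(1/(16*f**2)) = 1/(16*f))
y = -1872 (y = 9*(153 - 1*361) = 9*(153 - 361) = 9*(-208) = -1872)
sqrt(T(M(6)) + y) = sqrt(1/(16*(6/5)) - 1872) = sqrt((1/16)*(5/6) - 1872) = sqrt(5/96 - 1872) = sqrt(-179707/96) = 31*I*sqrt(1122)/24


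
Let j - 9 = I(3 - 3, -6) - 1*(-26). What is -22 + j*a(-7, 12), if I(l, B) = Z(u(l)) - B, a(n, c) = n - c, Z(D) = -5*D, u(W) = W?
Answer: -801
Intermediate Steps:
I(l, B) = -B - 5*l (I(l, B) = -5*l - B = -B - 5*l)
j = 41 (j = 9 + ((-1*(-6) - 5*(3 - 3)) - 1*(-26)) = 9 + ((6 - 5*0) + 26) = 9 + ((6 + 0) + 26) = 9 + (6 + 26) = 9 + 32 = 41)
-22 + j*a(-7, 12) = -22 + 41*(-7 - 1*12) = -22 + 41*(-7 - 12) = -22 + 41*(-19) = -22 - 779 = -801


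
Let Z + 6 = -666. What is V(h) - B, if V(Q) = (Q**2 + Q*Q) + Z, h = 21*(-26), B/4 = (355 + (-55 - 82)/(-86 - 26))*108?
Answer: 3091701/7 ≈ 4.4167e+5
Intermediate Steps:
B = 1077219/7 (B = 4*((355 + (-55 - 82)/(-86 - 26))*108) = 4*((355 - 137/(-112))*108) = 4*((355 - 137*(-1/112))*108) = 4*((355 + 137/112)*108) = 4*((39897/112)*108) = 4*(1077219/28) = 1077219/7 ≈ 1.5389e+5)
Z = -672 (Z = -6 - 666 = -672)
h = -546
V(Q) = -672 + 2*Q**2 (V(Q) = (Q**2 + Q*Q) - 672 = (Q**2 + Q**2) - 672 = 2*Q**2 - 672 = -672 + 2*Q**2)
V(h) - B = (-672 + 2*(-546)**2) - 1*1077219/7 = (-672 + 2*298116) - 1077219/7 = (-672 + 596232) - 1077219/7 = 595560 - 1077219/7 = 3091701/7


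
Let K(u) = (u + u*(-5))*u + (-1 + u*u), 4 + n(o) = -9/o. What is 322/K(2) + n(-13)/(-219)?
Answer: -70475/2847 ≈ -24.754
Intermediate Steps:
n(o) = -4 - 9/o
K(u) = -1 - 3*u**2 (K(u) = (u - 5*u)*u + (-1 + u**2) = (-4*u)*u + (-1 + u**2) = -4*u**2 + (-1 + u**2) = -1 - 3*u**2)
322/K(2) + n(-13)/(-219) = 322/(-1 - 3*2**2) + (-4 - 9/(-13))/(-219) = 322/(-1 - 3*4) + (-4 - 9*(-1/13))*(-1/219) = 322/(-1 - 12) + (-4 + 9/13)*(-1/219) = 322/(-13) - 43/13*(-1/219) = 322*(-1/13) + 43/2847 = -322/13 + 43/2847 = -70475/2847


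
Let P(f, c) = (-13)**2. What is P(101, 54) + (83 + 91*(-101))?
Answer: -8939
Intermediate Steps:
P(f, c) = 169
P(101, 54) + (83 + 91*(-101)) = 169 + (83 + 91*(-101)) = 169 + (83 - 9191) = 169 - 9108 = -8939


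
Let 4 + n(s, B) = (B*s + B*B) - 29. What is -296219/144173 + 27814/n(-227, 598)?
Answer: -61698751853/31981175725 ≈ -1.9292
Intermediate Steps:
n(s, B) = -33 + B² + B*s (n(s, B) = -4 + ((B*s + B*B) - 29) = -4 + ((B*s + B²) - 29) = -4 + ((B² + B*s) - 29) = -4 + (-29 + B² + B*s) = -33 + B² + B*s)
-296219/144173 + 27814/n(-227, 598) = -296219/144173 + 27814/(-33 + 598² + 598*(-227)) = -296219*1/144173 + 27814/(-33 + 357604 - 135746) = -296219/144173 + 27814/221825 = -61698751853/31981175725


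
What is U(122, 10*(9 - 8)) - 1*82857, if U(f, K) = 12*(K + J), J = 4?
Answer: -82689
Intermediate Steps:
U(f, K) = 48 + 12*K (U(f, K) = 12*(K + 4) = 12*(4 + K) = 48 + 12*K)
U(122, 10*(9 - 8)) - 1*82857 = (48 + 12*(10*(9 - 8))) - 1*82857 = (48 + 12*(10*1)) - 82857 = (48 + 12*10) - 82857 = (48 + 120) - 82857 = 168 - 82857 = -82689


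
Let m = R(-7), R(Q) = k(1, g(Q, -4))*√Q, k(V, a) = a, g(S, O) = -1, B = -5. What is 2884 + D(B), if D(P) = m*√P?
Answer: 2884 + √35 ≈ 2889.9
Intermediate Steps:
R(Q) = -√Q
m = -I*√7 (m = -√(-7) = -I*√7 ≈ -2.6458*I)
D(P) = -I*√7*√P (D(P) = (-I*√7)*√P = -I*√7*√P)
2884 + D(B) = 2884 - I*√7*√(-5) = 2884 - I*√7*I*√5 = 2884 + √35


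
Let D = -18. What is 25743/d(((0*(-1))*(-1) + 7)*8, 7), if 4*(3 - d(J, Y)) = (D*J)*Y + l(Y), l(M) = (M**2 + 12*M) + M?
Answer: 25743/1732 ≈ 14.863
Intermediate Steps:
l(M) = M**2 + 13*M
d(J, Y) = 3 - Y*(13 + Y)/4 + 9*J*Y/2 (d(J, Y) = 3 - ((-18*J)*Y + Y*(13 + Y))/4 = 3 - (-18*J*Y + Y*(13 + Y))/4 = 3 - (Y*(13 + Y) - 18*J*Y)/4 = 3 + (-Y*(13 + Y)/4 + 9*J*Y/2) = 3 - Y*(13 + Y)/4 + 9*J*Y/2)
25743/d(((0*(-1))*(-1) + 7)*8, 7) = 25743/(3 - 1/4*7*(13 + 7) + (9/2)*(((0*(-1))*(-1) + 7)*8)*7) = 25743/(3 - 1/4*7*20 + (9/2)*((0*(-1) + 7)*8)*7) = 25743/(3 - 35 + (9/2)*((0 + 7)*8)*7) = 25743/(3 - 35 + (9/2)*(7*8)*7) = 25743/(3 - 35 + (9/2)*56*7) = 25743/(3 - 35 + 1764) = 25743/1732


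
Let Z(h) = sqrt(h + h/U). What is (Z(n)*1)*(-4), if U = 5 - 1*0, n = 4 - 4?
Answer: 0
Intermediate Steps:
n = 0
U = 5 (U = 5 + 0 = 5)
Z(h) = sqrt(30)*sqrt(h)/5 (Z(h) = sqrt(h + h/5) = sqrt(6*h/5) = sqrt(30)*sqrt(h)/5)
(Z(n)*1)*(-4) = ((sqrt(30)*sqrt(0)/5)*1)*(-4) = (((1/5)*sqrt(30)*0)*1)*(-4) = (0*1)*(-4) = 0*(-4) = 0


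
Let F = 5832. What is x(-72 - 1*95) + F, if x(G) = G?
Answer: 5665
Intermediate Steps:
x(-72 - 1*95) + F = (-72 - 1*95) + 5832 = (-72 - 95) + 5832 = -167 + 5832 = 5665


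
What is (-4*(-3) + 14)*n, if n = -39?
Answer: -1014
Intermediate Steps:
(-4*(-3) + 14)*n = (-4*(-3) + 14)*(-39) = (12 + 14)*(-39) = 26*(-39) = -1014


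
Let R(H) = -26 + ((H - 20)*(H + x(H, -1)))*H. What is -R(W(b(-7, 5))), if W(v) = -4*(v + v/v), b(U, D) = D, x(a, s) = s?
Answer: 26426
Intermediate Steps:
W(v) = -4 - 4*v (W(v) = -4*(v + 1) = -4*(1 + v) = -4 - 4*v)
R(H) = -26 + H*(-1 + H)*(-20 + H) (R(H) = -26 + ((H - 20)*(H - 1))*H = -26 + ((-20 + H)*(-1 + H))*H = -26 + ((-1 + H)*(-20 + H))*H = -26 + H*(-1 + H)*(-20 + H))
-R(W(b(-7, 5))) = -(-26 + (-4 - 4*5)³ - 21*(-4 - 4*5)² + 20*(-4 - 4*5)) = -(-26 + (-4 - 20)³ - 21*(-4 - 20)² + 20*(-4 - 20)) = -(-26 + (-24)³ - 21*(-24)² + 20*(-24)) = -(-26 - 13824 - 21*576 - 480) = -(-26 - 13824 - 12096 - 480) = -1*(-26426) = 26426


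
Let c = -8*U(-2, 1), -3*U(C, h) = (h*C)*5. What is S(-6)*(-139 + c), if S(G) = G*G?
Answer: -5964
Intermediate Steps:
U(C, h) = -5*C*h/3 (U(C, h) = -h*C*5/3 = -C*h*5/3 = -5*C*h/3)
S(G) = G²
c = -80/3 (c = -(-40)*(-2)/3 = -8*10/3 = -80/3 ≈ -26.667)
S(-6)*(-139 + c) = (-6)²*(-139 - 80/3) = 36*(-497/3) = -5964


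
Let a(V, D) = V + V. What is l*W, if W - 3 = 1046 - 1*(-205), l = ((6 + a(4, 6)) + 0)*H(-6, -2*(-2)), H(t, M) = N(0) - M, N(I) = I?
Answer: -70224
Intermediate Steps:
H(t, M) = -M (H(t, M) = 0 - M = -M)
a(V, D) = 2*V
l = -56 (l = ((6 + 2*4) + 0)*(-(-2)*(-2)) = ((6 + 8) + 0)*(-1*4) = (14 + 0)*(-4) = 14*(-4) = -56)
W = 1254 (W = 3 + (1046 - 1*(-205)) = 3 + (1046 + 205) = 3 + 1251 = 1254)
l*W = -56*1254 = -70224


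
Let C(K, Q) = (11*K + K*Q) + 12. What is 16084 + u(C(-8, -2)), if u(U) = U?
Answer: 16024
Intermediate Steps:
C(K, Q) = 12 + 11*K + K*Q
16084 + u(C(-8, -2)) = 16084 + (12 + 11*(-8) - 8*(-2)) = 16084 + (12 - 88 + 16) = 16084 - 60 = 16024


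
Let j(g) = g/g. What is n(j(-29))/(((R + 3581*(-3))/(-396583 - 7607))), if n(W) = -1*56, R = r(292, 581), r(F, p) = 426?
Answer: -7544880/3439 ≈ -2193.9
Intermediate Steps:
R = 426
j(g) = 1
n(W) = -56
n(j(-29))/(((R + 3581*(-3))/(-396583 - 7607))) = -56*(-396583 - 7607)/(426 + 3581*(-3)) = -56*(-404190/(426 - 10743)) = -56/((-10317*(-1/404190))) = -56/3439/134730 = -56*134730/3439 = -7544880/3439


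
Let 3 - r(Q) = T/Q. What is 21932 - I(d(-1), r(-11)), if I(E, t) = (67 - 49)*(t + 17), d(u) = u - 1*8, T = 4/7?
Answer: 1660972/77 ≈ 21571.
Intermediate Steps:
T = 4/7 (T = 4*(⅐) = 4/7 ≈ 0.57143)
d(u) = -8 + u (d(u) = u - 8 = -8 + u)
r(Q) = 3 - 4/(7*Q)
I(E, t) = 306 + 18*t (I(E, t) = 18*(17 + t) = 306 + 18*t)
21932 - I(d(-1), r(-11)) = 21932 - (306 + 18*(3 - 4/7/(-11))) = 21932 - (306 + 18*(3 - 4/7*(-1/11))) = 21932 - (306 + 18*(3 + 4/77)) = 21932 - (306 + 18*(235/77)) = 21932 - (306 + 4230/77) = 21932 - 1*27792/77 = 21932 - 27792/77 = 1660972/77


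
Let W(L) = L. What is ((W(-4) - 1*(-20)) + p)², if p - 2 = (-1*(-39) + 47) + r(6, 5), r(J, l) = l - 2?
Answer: 11449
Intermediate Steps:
r(J, l) = -2 + l
p = 91 (p = 2 + ((-1*(-39) + 47) + (-2 + 5)) = 2 + ((39 + 47) + 3) = 2 + (86 + 3) = 2 + 89 = 91)
((W(-4) - 1*(-20)) + p)² = ((-4 - 1*(-20)) + 91)² = ((-4 + 20) + 91)² = (16 + 91)² = 107² = 11449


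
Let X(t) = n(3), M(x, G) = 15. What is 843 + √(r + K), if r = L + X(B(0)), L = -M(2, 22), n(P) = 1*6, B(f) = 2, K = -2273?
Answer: 843 + I*√2282 ≈ 843.0 + 47.77*I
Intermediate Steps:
n(P) = 6
L = -15 (L = -1*15 = -15)
X(t) = 6
r = -9 (r = -15 + 6 = -9)
843 + √(r + K) = 843 + √(-9 - 2273) = 843 + √(-2282) = 843 + I*√2282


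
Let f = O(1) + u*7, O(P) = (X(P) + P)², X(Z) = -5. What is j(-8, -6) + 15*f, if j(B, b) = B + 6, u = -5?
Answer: -287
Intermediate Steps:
j(B, b) = 6 + B
O(P) = (-5 + P)²
f = -19 (f = (-5 + 1)² - 5*7 = (-4)² - 35 = 16 - 35 = -19)
j(-8, -6) + 15*f = (6 - 8) + 15*(-19) = -2 - 285 = -287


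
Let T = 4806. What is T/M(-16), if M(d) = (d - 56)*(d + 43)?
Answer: -89/36 ≈ -2.4722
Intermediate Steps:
M(d) = (-56 + d)*(43 + d)
T/M(-16) = 4806/(-2408 + (-16)**2 - 13*(-16)) = 4806/(-2408 + 256 + 208) = 4806/(-1944) = 4806*(-1/1944) = -89/36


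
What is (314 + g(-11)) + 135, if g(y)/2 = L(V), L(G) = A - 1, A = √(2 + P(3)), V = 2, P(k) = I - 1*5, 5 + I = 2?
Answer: 447 + 2*I*√6 ≈ 447.0 + 4.899*I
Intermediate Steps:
I = -3 (I = -5 + 2 = -3)
P(k) = -8 (P(k) = -3 - 1*5 = -3 - 5 = -8)
A = I*√6 (A = √(2 - 8) = √(-6) = I*√6 ≈ 2.4495*I)
L(G) = -1 + I*√6 (L(G) = I*√6 - 1 = -1 + I*√6)
g(y) = -2 + 2*I*√6 (g(y) = 2*(-1 + I*√6) = -2 + 2*I*√6)
(314 + g(-11)) + 135 = (314 + (-2 + 2*I*√6)) + 135 = (312 + 2*I*√6) + 135 = 447 + 2*I*√6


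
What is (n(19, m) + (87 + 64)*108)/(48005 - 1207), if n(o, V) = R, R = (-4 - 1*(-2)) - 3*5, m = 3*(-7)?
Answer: 16291/46798 ≈ 0.34811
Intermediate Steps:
m = -21
R = -17 (R = (-4 + 2) - 15 = -2 - 15 = -17)
n(o, V) = -17
(n(19, m) + (87 + 64)*108)/(48005 - 1207) = (-17 + (87 + 64)*108)/(48005 - 1207) = (-17 + 151*108)/46798 = (-17 + 16308)*(1/46798) = 16291*(1/46798) = 16291/46798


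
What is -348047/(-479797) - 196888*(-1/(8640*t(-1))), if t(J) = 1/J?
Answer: -11432393207/518180760 ≈ -22.063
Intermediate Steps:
-348047/(-479797) - 196888*(-1/(8640*t(-1))) = -348047/(-479797) - 196888/((-6*(-48))*(-5/(-1)*6)) = -348047*(-1/479797) - 196888/(288*(-5*(-1)*6)) = 348047/479797 - 196888/(288*(5*6)) = 348047/479797 - 196888/(288*30) = 348047/479797 - 196888/8640 = 348047/479797 - 196888*1/8640 = 348047/479797 - 24611/1080 = -11432393207/518180760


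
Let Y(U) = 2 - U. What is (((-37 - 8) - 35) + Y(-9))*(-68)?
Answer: 4692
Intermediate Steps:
(((-37 - 8) - 35) + Y(-9))*(-68) = (((-37 - 8) - 35) + (2 - 1*(-9)))*(-68) = ((-45 - 35) + (2 + 9))*(-68) = (-80 + 11)*(-68) = -69*(-68) = 4692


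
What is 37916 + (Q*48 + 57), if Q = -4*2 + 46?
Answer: 39797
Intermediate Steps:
Q = 38 (Q = -8 + 46 = 38)
37916 + (Q*48 + 57) = 37916 + (38*48 + 57) = 37916 + (1824 + 57) = 37916 + 1881 = 39797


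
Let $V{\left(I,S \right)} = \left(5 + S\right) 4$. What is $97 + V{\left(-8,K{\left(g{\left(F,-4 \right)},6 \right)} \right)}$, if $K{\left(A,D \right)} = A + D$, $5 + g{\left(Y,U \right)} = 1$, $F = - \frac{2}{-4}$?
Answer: $125$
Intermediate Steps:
$F = \frac{1}{2}$ ($F = \left(-2\right) \left(- \frac{1}{4}\right) = \frac{1}{2} \approx 0.5$)
$g{\left(Y,U \right)} = -4$ ($g{\left(Y,U \right)} = -5 + 1 = -4$)
$V{\left(I,S \right)} = 20 + 4 S$
$97 + V{\left(-8,K{\left(g{\left(F,-4 \right)},6 \right)} \right)} = 97 + \left(20 + 4 \left(-4 + 6\right)\right) = 97 + \left(20 + 4 \cdot 2\right) = 97 + \left(20 + 8\right) = 97 + 28 = 125$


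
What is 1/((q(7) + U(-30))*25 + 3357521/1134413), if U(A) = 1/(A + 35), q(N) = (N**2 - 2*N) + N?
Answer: 1134413/1200163236 ≈ 0.00094522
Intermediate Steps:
q(N) = N**2 - N
U(A) = 1/(35 + A)
1/((q(7) + U(-30))*25 + 3357521/1134413) = 1/((7*(-1 + 7) + 1/(35 - 30))*25 + 3357521/1134413) = 1/((7*6 + 1/5)*25 + 3357521*(1/1134413)) = 1/((42 + 1/5)*25 + 3357521/1134413) = 1/((211/5)*25 + 3357521/1134413) = 1/(1055 + 3357521/1134413) = 1/(1200163236/1134413) = 1134413/1200163236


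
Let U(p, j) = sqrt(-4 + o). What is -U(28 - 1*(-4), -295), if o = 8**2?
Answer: -2*sqrt(15) ≈ -7.7460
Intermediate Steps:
o = 64
U(p, j) = 2*sqrt(15) (U(p, j) = sqrt(-4 + 64) = sqrt(60) = 2*sqrt(15))
-U(28 - 1*(-4), -295) = -2*sqrt(15)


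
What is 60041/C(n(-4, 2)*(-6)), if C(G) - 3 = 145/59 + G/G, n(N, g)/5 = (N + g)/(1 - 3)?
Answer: 3542419/381 ≈ 9297.7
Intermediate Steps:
n(N, g) = -5*N/2 - 5*g/2 (n(N, g) = 5*((N + g)/(1 - 3)) = 5*((N + g)/(-2)) = 5*((N + g)*(-1/2)) = 5*(-N/2 - g/2) = -5*N/2 - 5*g/2)
C(G) = 381/59 (C(G) = 3 + (145/59 + G/G) = 3 + (145*(1/59) + 1) = 3 + (145/59 + 1) = 3 + 204/59 = 381/59)
60041/C(n(-4, 2)*(-6)) = 60041/(381/59) = 60041*(59/381) = 3542419/381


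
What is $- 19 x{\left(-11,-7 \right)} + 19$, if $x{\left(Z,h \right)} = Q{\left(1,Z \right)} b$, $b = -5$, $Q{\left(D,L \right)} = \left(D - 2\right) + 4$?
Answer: $304$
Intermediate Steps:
$Q{\left(D,L \right)} = 2 + D$ ($Q{\left(D,L \right)} = \left(-2 + D\right) + 4 = 2 + D$)
$x{\left(Z,h \right)} = -15$ ($x{\left(Z,h \right)} = \left(2 + 1\right) \left(-5\right) = 3 \left(-5\right) = -15$)
$- 19 x{\left(-11,-7 \right)} + 19 = \left(-19\right) \left(-15\right) + 19 = 285 + 19 = 304$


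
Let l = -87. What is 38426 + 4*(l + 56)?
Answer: 38302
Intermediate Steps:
38426 + 4*(l + 56) = 38426 + 4*(-87 + 56) = 38426 + 4*(-31) = 38426 - 124 = 38302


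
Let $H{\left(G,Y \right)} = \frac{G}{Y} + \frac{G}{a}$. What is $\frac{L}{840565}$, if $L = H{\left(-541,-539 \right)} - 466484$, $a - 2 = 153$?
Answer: $- \frac{38972613524}{70225002925} \approx -0.55497$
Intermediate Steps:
$a = 155$ ($a = 2 + 153 = 155$)
$H{\left(G,Y \right)} = \frac{G}{155} + \frac{G}{Y}$ ($H{\left(G,Y \right)} = \frac{G}{Y} + \frac{G}{155} = \frac{G}{155} + \frac{G}{Y}$)
$L = - \frac{38972613524}{83545}$ ($L = \left(\frac{1}{155} \left(-541\right) - \frac{541}{-539}\right) - 466484 = \left(- \frac{541}{155} - - \frac{541}{539}\right) - 466484 = \left(- \frac{541}{155} + \frac{541}{539}\right) - 466484 = - \frac{207744}{83545} - 466484 = - \frac{38972613524}{83545} \approx -4.6649 \cdot 10^{5}$)
$\frac{L}{840565} = - \frac{38972613524}{83545 \cdot 840565} = \left(- \frac{38972613524}{83545}\right) \frac{1}{840565} = - \frac{38972613524}{70225002925}$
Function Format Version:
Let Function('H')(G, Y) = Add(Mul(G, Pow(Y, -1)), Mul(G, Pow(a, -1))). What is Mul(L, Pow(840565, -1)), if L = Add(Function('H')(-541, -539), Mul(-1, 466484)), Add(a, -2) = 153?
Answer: Rational(-38972613524, 70225002925) ≈ -0.55497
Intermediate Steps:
a = 155 (a = Add(2, 153) = 155)
Function('H')(G, Y) = Add(Mul(Rational(1, 155), G), Mul(G, Pow(Y, -1))) (Function('H')(G, Y) = Add(Mul(G, Pow(Y, -1)), Mul(G, Pow(155, -1))) = Add(Mul(G, Pow(Y, -1)), Mul(G, Rational(1, 155))) = Add(Mul(G, Pow(Y, -1)), Mul(Rational(1, 155), G)) = Add(Mul(Rational(1, 155), G), Mul(G, Pow(Y, -1))))
L = Rational(-38972613524, 83545) (L = Add(Add(Mul(Rational(1, 155), -541), Mul(-541, Pow(-539, -1))), Mul(-1, 466484)) = Add(Add(Rational(-541, 155), Mul(-541, Rational(-1, 539))), -466484) = Add(Add(Rational(-541, 155), Rational(541, 539)), -466484) = Add(Rational(-207744, 83545), -466484) = Rational(-38972613524, 83545) ≈ -4.6649e+5)
Mul(L, Pow(840565, -1)) = Mul(Rational(-38972613524, 83545), Pow(840565, -1)) = Mul(Rational(-38972613524, 83545), Rational(1, 840565)) = Rational(-38972613524, 70225002925)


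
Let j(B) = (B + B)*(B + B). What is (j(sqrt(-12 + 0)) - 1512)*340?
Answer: -530400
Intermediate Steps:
j(B) = 4*B**2 (j(B) = (2*B)*(2*B) = 4*B**2)
(j(sqrt(-12 + 0)) - 1512)*340 = (4*(sqrt(-12 + 0))**2 - 1512)*340 = (4*(sqrt(-12))**2 - 1512)*340 = (4*(2*I*sqrt(3))**2 - 1512)*340 = (4*(-12) - 1512)*340 = (-48 - 1512)*340 = -1560*340 = -530400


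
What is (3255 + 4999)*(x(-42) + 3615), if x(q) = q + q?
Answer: 29144874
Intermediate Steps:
x(q) = 2*q
(3255 + 4999)*(x(-42) + 3615) = (3255 + 4999)*(2*(-42) + 3615) = 8254*(-84 + 3615) = 8254*3531 = 29144874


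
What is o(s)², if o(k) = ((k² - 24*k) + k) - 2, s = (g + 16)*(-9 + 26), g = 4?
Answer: 11616097284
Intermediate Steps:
s = 340 (s = (4 + 16)*(-9 + 26) = 20*17 = 340)
o(k) = -2 + k² - 23*k (o(k) = (k² - 23*k) - 2 = -2 + k² - 23*k)
o(s)² = (-2 + 340² - 23*340)² = (-2 + 115600 - 7820)² = 107778² = 11616097284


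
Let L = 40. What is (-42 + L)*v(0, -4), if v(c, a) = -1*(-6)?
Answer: -12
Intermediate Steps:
v(c, a) = 6
(-42 + L)*v(0, -4) = (-42 + 40)*6 = -2*6 = -12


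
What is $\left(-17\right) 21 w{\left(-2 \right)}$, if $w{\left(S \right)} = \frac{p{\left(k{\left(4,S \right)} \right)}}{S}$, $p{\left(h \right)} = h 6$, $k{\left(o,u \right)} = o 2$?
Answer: $8568$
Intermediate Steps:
$k{\left(o,u \right)} = 2 o$
$p{\left(h \right)} = 6 h$
$w{\left(S \right)} = \frac{48}{S}$ ($w{\left(S \right)} = \frac{6 \cdot 2 \cdot 4}{S} = \frac{6 \cdot 8}{S} = \frac{48}{S}$)
$\left(-17\right) 21 w{\left(-2 \right)} = \left(-17\right) 21 \frac{48}{-2} = - 357 \cdot 48 \left(- \frac{1}{2}\right) = \left(-357\right) \left(-24\right) = 8568$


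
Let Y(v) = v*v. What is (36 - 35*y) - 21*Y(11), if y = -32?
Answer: -1385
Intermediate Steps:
Y(v) = v**2
(36 - 35*y) - 21*Y(11) = (36 - 35*(-32)) - 21*11**2 = (36 + 1120) - 21*121 = 1156 - 2541 = -1385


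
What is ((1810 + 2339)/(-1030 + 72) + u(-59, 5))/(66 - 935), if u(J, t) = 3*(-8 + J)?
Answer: 196707/832502 ≈ 0.23628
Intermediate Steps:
u(J, t) = -24 + 3*J
((1810 + 2339)/(-1030 + 72) + u(-59, 5))/(66 - 935) = ((1810 + 2339)/(-1030 + 72) + (-24 + 3*(-59)))/(66 - 935) = (4149/(-958) + (-24 - 177))/(-869) = (4149*(-1/958) - 201)*(-1/869) = (-4149/958 - 201)*(-1/869) = -196707/958*(-1/869) = 196707/832502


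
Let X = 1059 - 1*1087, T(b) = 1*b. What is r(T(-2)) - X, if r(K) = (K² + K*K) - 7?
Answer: 29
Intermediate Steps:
T(b) = b
r(K) = -7 + 2*K² (r(K) = (K² + K²) - 7 = 2*K² - 7 = -7 + 2*K²)
X = -28 (X = 1059 - 1087 = -28)
r(T(-2)) - X = (-7 + 2*(-2)²) - 1*(-28) = (-7 + 2*4) + 28 = (-7 + 8) + 28 = 1 + 28 = 29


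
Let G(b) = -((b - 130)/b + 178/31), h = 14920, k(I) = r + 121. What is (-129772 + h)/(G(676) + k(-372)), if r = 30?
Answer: -30856904/38809 ≈ -795.10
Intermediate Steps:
k(I) = 151 (k(I) = 30 + 121 = 151)
G(b) = -178/31 - (-130 + b)/b (G(b) = -((-130 + b)/b + 178*(1/31)) = -((-130 + b)/b + 178/31) = -(178/31 + (-130 + b)/b) = -178/31 - (-130 + b)/b)
(-129772 + h)/(G(676) + k(-372)) = (-129772 + 14920)/((-209/31 + 130/676) + 151) = -114852/((-209/31 + 130*(1/676)) + 151) = -114852/((-209/31 + 5/26) + 151) = -114852/(-5279/806 + 151) = -114852/116427/806 = -114852*806/116427 = -30856904/38809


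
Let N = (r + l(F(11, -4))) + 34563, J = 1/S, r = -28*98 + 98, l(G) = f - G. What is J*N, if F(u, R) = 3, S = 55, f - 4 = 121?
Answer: 32039/55 ≈ 582.53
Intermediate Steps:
f = 125 (f = 4 + 121 = 125)
l(G) = 125 - G
r = -2646 (r = -2744 + 98 = -2646)
J = 1/55 ≈ 0.018182
N = 32039 (N = (-2646 + (125 - 1*3)) + 34563 = (-2646 + (125 - 3)) + 34563 = (-2646 + 122) + 34563 = -2524 + 34563 = 32039)
J*N = (1/55)*32039 = 32039/55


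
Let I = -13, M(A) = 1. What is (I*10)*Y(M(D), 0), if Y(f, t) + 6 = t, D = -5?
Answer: 780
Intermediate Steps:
Y(f, t) = -6 + t
(I*10)*Y(M(D), 0) = (-13*10)*(-6 + 0) = -130*(-6) = 780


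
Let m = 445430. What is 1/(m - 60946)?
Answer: 1/384484 ≈ 2.6009e-6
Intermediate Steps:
1/(m - 60946) = 1/(445430 - 60946) = 1/384484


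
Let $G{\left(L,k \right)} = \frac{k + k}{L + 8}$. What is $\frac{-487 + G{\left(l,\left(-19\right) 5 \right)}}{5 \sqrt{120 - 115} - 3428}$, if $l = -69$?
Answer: $\frac{101184276}{716814599} + \frac{147585 \sqrt{5}}{716814599} \approx 0.14162$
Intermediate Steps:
$G{\left(L,k \right)} = \frac{2 k}{8 + L}$
$\frac{-487 + G{\left(l,\left(-19\right) 5 \right)}}{5 \sqrt{120 - 115} - 3428} = \frac{-487 + \frac{2 \left(\left(-19\right) 5\right)}{8 - 69}}{5 \sqrt{120 - 115} - 3428} = \frac{-487 + 2 \left(-95\right) \frac{1}{-61}}{5 \sqrt{5} - 3428} = \frac{-487 + 2 \left(-95\right) \left(- \frac{1}{61}\right)}{-3428 + 5 \sqrt{5}} = \frac{-487 + \frac{190}{61}}{-3428 + 5 \sqrt{5}} = - \frac{29517}{61 \left(-3428 + 5 \sqrt{5}\right)}$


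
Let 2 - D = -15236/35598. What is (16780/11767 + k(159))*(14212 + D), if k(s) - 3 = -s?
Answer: -460179352342688/209440833 ≈ -2.1972e+6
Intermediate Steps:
D = 43216/17799 (D = 2 - (-15236)/35598 = 2 - 1*(-7618/17799) = 2 + 7618/17799 = 43216/17799 ≈ 2.4280)
k(s) = 3 - s
(16780/11767 + k(159))*(14212 + D) = (16780/11767 + (3 - 1*159))*(14212 + 43216/17799) = (16780*(1/11767) + (3 - 159))*(253002604/17799) = (16780/11767 - 156)*(253002604/17799) = -1818872/11767*253002604/17799 = -460179352342688/209440833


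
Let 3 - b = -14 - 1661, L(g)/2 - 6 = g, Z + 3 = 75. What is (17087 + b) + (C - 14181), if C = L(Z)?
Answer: 4740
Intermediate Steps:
Z = 72 (Z = -3 + 75 = 72)
L(g) = 12 + 2*g
C = 156 (C = 12 + 2*72 = 12 + 144 = 156)
b = 1678 (b = 3 - (-14 - 1661) = 3 - 1*(-1675) = 3 + 1675 = 1678)
(17087 + b) + (C - 14181) = (17087 + 1678) + (156 - 14181) = 18765 - 14025 = 4740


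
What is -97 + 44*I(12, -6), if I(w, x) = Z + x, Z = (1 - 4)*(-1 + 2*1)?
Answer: -493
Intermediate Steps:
Z = -3 (Z = -3*(-1 + 2) = -3*1 = -3)
I(w, x) = -3 + x
-97 + 44*I(12, -6) = -97 + 44*(-3 - 6) = -97 + 44*(-9) = -97 - 396 = -493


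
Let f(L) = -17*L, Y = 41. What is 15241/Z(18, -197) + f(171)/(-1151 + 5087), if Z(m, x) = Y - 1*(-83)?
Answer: 4969009/40672 ≈ 122.17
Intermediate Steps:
Z(m, x) = 124 (Z(m, x) = 41 - 1*(-83) = 41 + 83 = 124)
15241/Z(18, -197) + f(171)/(-1151 + 5087) = 15241/124 + (-17*171)/(-1151 + 5087) = 15241*(1/124) - 2907/3936 = 15241/124 - 2907*1/3936 = 15241/124 - 969/1312 = 4969009/40672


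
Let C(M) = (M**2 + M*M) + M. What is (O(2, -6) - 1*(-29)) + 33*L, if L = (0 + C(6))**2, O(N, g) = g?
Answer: 200795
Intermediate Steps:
C(M) = M + 2*M**2 (C(M) = (M**2 + M**2) + M = 2*M**2 + M = M + 2*M**2)
L = 6084 (L = (0 + 6*(1 + 2*6))**2 = (0 + 6*(1 + 12))**2 = (0 + 6*13)**2 = (0 + 78)**2 = 78**2 = 6084)
(O(2, -6) - 1*(-29)) + 33*L = (-6 - 1*(-29)) + 33*6084 = (-6 + 29) + 200772 = 23 + 200772 = 200795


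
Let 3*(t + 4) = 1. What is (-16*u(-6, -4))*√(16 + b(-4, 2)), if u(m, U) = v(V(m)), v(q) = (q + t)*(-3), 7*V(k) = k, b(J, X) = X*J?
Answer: -3040*√2/7 ≈ -614.17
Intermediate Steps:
t = -11/3 (t = -4 + (⅓)*1 = -4 + ⅓ = -11/3 ≈ -3.6667)
b(J, X) = J*X
V(k) = k/7
v(q) = 11 - 3*q (v(q) = (q - 11/3)*(-3) = (-11/3 + q)*(-3) = 11 - 3*q)
u(m, U) = 11 - 3*m/7
(-16*u(-6, -4))*√(16 + b(-4, 2)) = (-16*(11 - 3/7*(-6)))*√(16 - 4*2) = (-16*(11 + 18/7))*√(16 - 8) = (-16*95/7)*√8 = -3040*√2/7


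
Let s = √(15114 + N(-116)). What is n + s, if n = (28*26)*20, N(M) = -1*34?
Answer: 14560 + 2*√3770 ≈ 14683.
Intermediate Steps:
N(M) = -34
n = 14560 (n = 728*20 = 14560)
s = 2*√3770 (s = √(15114 - 34) = √15080 = 2*√3770 ≈ 122.80)
n + s = 14560 + 2*√3770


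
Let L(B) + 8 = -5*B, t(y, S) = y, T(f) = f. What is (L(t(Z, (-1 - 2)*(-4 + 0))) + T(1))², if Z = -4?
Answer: 169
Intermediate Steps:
L(B) = -8 - 5*B
(L(t(Z, (-1 - 2)*(-4 + 0))) + T(1))² = ((-8 - 5*(-4)) + 1)² = ((-8 + 20) + 1)² = (12 + 1)² = 13² = 169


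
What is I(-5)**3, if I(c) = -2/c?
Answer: 8/125 ≈ 0.064000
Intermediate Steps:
I(-5)**3 = (-2/(-5))**3 = (-2*(-1/5))**3 = (2/5)**3 = 8/125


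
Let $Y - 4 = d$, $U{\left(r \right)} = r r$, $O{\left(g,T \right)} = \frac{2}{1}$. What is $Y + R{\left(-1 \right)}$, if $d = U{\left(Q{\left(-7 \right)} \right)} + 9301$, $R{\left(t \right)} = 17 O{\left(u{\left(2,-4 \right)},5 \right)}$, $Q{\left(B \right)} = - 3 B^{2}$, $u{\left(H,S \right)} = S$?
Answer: $30948$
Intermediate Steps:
$O{\left(g,T \right)} = 2$ ($O{\left(g,T \right)} = 2 \cdot 1 = 2$)
$U{\left(r \right)} = r^{2}$
$R{\left(t \right)} = 34$ ($R{\left(t \right)} = 17 \cdot 2 = 34$)
$d = 30910$ ($d = \left(- 3 \left(-7\right)^{2}\right)^{2} + 9301 = \left(\left(-3\right) 49\right)^{2} + 9301 = \left(-147\right)^{2} + 9301 = 21609 + 9301 = 30910$)
$Y = 30914$ ($Y = 4 + 30910 = 30914$)
$Y + R{\left(-1 \right)} = 30914 + 34 = 30948$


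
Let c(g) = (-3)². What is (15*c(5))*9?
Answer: 1215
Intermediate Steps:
c(g) = 9
(15*c(5))*9 = (15*9)*9 = 135*9 = 1215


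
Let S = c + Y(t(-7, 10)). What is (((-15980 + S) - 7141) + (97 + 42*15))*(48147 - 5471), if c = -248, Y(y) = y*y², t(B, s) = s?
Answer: -923593992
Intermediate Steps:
Y(y) = y³
S = 752 (S = -248 + 10³ = -248 + 1000 = 752)
(((-15980 + S) - 7141) + (97 + 42*15))*(48147 - 5471) = (((-15980 + 752) - 7141) + (97 + 42*15))*(48147 - 5471) = ((-15228 - 7141) + (97 + 630))*42676 = (-22369 + 727)*42676 = -21642*42676 = -923593992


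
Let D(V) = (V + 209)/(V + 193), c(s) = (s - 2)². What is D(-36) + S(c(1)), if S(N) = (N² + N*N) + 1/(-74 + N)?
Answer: 35394/11461 ≈ 3.0882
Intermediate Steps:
c(s) = (-2 + s)²
S(N) = 1/(-74 + N) + 2*N² (S(N) = (N² + N²) + 1/(-74 + N) = 2*N² + 1/(-74 + N) = 1/(-74 + N) + 2*N²)
D(V) = (209 + V)/(193 + V)
D(-36) + S(c(1)) = (209 - 36)/(193 - 36) + (1 - 148*(-2 + 1)⁴ + 2*((-2 + 1)²)³)/(-74 + (-2 + 1)²) = 173/157 + (1 - 148*((-1)²)² + 2*((-1)²)³)/(-74 + (-1)²) = (1/157)*173 + (1 - 148*1² + 2*1³)/(-74 + 1) = 173/157 + (1 - 148*1 + 2*1)/(-73) = 173/157 - (1 - 148 + 2)/73 = 173/157 - 1/73*(-145) = 173/157 + 145/73 = 35394/11461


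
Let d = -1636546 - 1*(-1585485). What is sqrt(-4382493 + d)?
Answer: I*sqrt(4433554) ≈ 2105.6*I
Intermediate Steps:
d = -51061 (d = -1636546 + 1585485 = -51061)
sqrt(-4382493 + d) = sqrt(-4382493 - 51061) = sqrt(-4433554) = I*sqrt(4433554)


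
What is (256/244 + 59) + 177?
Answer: 14460/61 ≈ 237.05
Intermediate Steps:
(256/244 + 59) + 177 = (256*(1/244) + 59) + 177 = (64/61 + 59) + 177 = 3663/61 + 177 = 14460/61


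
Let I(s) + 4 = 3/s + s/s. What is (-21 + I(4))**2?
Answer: 8649/16 ≈ 540.56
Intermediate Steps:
I(s) = -3 + 3/s (I(s) = -4 + (3/s + s/s) = -4 + (3/s + 1) = -4 + (1 + 3/s) = -3 + 3/s)
(-21 + I(4))**2 = (-21 + (-3 + 3/4))**2 = (-21 - 9/4)**2 = (-93/4)**2 = 8649/16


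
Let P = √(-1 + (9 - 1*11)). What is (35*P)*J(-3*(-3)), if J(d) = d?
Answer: 315*I*√3 ≈ 545.6*I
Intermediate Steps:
P = I*√3 (P = √(-1 + (9 - 11)) = √(-1 - 2) = √(-3) = I*√3 ≈ 1.732*I)
(35*P)*J(-3*(-3)) = (35*(I*√3))*(-3*(-3)) = (35*I*√3)*9 = 315*I*√3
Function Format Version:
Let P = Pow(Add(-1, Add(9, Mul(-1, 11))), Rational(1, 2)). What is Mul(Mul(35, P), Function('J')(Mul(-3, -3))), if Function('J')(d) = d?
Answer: Mul(315, I, Pow(3, Rational(1, 2))) ≈ Mul(545.60, I)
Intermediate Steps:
P = Mul(I, Pow(3, Rational(1, 2))) (P = Pow(Add(-1, Add(9, -11)), Rational(1, 2)) = Pow(Add(-1, -2), Rational(1, 2)) = Pow(-3, Rational(1, 2)) = Mul(I, Pow(3, Rational(1, 2))) ≈ Mul(1.7320, I))
Mul(Mul(35, P), Function('J')(Mul(-3, -3))) = Mul(Mul(35, Mul(I, Pow(3, Rational(1, 2)))), Mul(-3, -3)) = Mul(Mul(35, I, Pow(3, Rational(1, 2))), 9) = Mul(315, I, Pow(3, Rational(1, 2)))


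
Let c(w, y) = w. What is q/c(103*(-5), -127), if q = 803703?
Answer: -803703/515 ≈ -1560.6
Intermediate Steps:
q/c(103*(-5), -127) = 803703/((103*(-5))) = 803703/(-515) = 803703*(-1/515) = -803703/515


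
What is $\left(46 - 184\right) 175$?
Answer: $-24150$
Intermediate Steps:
$\left(46 - 184\right) 175 = \left(-138\right) 175 = -24150$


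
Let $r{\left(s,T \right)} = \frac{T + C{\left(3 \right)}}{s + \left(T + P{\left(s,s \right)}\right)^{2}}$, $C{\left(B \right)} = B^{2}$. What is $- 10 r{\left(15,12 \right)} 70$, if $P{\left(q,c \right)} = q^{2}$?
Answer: $- \frac{1225}{4682} \approx -0.26164$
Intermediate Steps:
$r{\left(s,T \right)} = \frac{9 + T}{s + \left(T + s^{2}\right)^{2}}$ ($r{\left(s,T \right)} = \frac{T + 3^{2}}{s + \left(T + s^{2}\right)^{2}} = \frac{T + 9}{s + \left(T + s^{2}\right)^{2}} = \frac{9 + T}{s + \left(T + s^{2}\right)^{2}}$)
$- 10 r{\left(15,12 \right)} 70 = - 10 \frac{9 + 12}{15 + \left(12 + 15^{2}\right)^{2}} \cdot 70 = - 10 \frac{1}{15 + \left(12 + 225\right)^{2}} \cdot 21 \cdot 70 = - 10 \frac{1}{15 + 237^{2}} \cdot 21 \cdot 70 = - 10 \frac{1}{15 + 56169} \cdot 21 \cdot 70 = - 10 \cdot \frac{1}{56184} \cdot 21 \cdot 70 = \left(-10\right) \frac{7}{18728} \cdot 70 = \left(- \frac{35}{9364}\right) 70 = - \frac{1225}{4682}$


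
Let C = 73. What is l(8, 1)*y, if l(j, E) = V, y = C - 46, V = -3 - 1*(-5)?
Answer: 54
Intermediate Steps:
V = 2 (V = -3 + 5 = 2)
y = 27 (y = 73 - 46 = 27)
l(j, E) = 2
l(8, 1)*y = 2*27 = 54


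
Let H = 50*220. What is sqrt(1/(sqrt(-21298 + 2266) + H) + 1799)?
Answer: sqrt(1799 + 1/(11000 + 2*I*sqrt(4758))) ≈ 42.415 - 0.e-8*I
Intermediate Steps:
H = 11000
sqrt(1/(sqrt(-21298 + 2266) + H) + 1799) = sqrt(1/(sqrt(-21298 + 2266) + 11000) + 1799) = sqrt(1/(sqrt(-19032) + 11000) + 1799) = sqrt(1/(2*I*sqrt(4758) + 11000) + 1799) = sqrt(1/(11000 + 2*I*sqrt(4758)) + 1799) = sqrt(1799 + 1/(11000 + 2*I*sqrt(4758)))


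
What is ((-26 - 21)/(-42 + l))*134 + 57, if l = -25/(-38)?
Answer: 328871/1571 ≈ 209.34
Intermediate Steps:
l = 25/38 (l = -25*(-1/38) = 25/38 ≈ 0.65790)
((-26 - 21)/(-42 + l))*134 + 57 = ((-26 - 21)/(-42 + 25/38))*134 + 57 = -47/(-1571/38)*134 + 57 = -47*(-38/1571)*134 + 57 = (1786/1571)*134 + 57 = 239324/1571 + 57 = 328871/1571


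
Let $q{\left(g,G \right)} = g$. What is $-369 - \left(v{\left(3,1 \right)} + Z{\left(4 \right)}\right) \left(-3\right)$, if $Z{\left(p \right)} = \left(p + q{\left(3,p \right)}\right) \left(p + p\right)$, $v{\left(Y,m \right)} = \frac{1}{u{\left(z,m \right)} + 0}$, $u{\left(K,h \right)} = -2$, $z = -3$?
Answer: $- \frac{405}{2} \approx -202.5$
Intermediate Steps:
$v{\left(Y,m \right)} = - \frac{1}{2}$ ($v{\left(Y,m \right)} = \frac{1}{-2 + 0} = \frac{1}{-2} = - \frac{1}{2}$)
$Z{\left(p \right)} = 2 p \left(3 + p\right)$ ($Z{\left(p \right)} = \left(p + 3\right) \left(p + p\right) = \left(3 + p\right) 2 p = 2 p \left(3 + p\right)$)
$-369 - \left(v{\left(3,1 \right)} + Z{\left(4 \right)}\right) \left(-3\right) = -369 - \left(- \frac{1}{2} + 2 \cdot 4 \left(3 + 4\right)\right) \left(-3\right) = -369 - \left(- \frac{1}{2} + 2 \cdot 4 \cdot 7\right) \left(-3\right) = -369 - \left(- \frac{1}{2} + 56\right) \left(-3\right) = -369 - \frac{111}{2} \left(-3\right) = -369 - - \frac{333}{2} = -369 + \frac{333}{2} = - \frac{405}{2}$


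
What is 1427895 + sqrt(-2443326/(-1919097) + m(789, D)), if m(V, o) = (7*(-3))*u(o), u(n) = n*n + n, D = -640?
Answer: 1427895 + I*sqrt(3514401746813351202)/639699 ≈ 1.4279e+6 + 2930.6*I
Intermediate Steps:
u(n) = n + n**2 (u(n) = n**2 + n = n + n**2)
m(V, o) = -21*o*(1 + o) (m(V, o) = (7*(-3))*(o*(1 + o)) = -21*o*(1 + o))
1427895 + sqrt(-2443326/(-1919097) + m(789, D)) = 1427895 + sqrt(-2443326/(-1919097) - 21*(-640)*(1 - 640)) = 1427895 + sqrt(-2443326*(-1/1919097) - 21*(-640)*(-639)) = 1427895 + sqrt(814442/639699 - 8588160) = 1427895 + sqrt(-5493836549398/639699) = 1427895 + I*sqrt(3514401746813351202)/639699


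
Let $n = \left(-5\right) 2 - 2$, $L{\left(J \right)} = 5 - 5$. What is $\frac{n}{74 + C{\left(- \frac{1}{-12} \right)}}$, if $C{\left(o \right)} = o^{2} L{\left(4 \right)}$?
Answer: $- \frac{6}{37} \approx -0.16216$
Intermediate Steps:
$L{\left(J \right)} = 0$ ($L{\left(J \right)} = 5 - 5 = 0$)
$C{\left(o \right)} = 0$ ($C{\left(o \right)} = o^{2} \cdot 0 = 0$)
$n = -12$ ($n = -10 - 2 = -12$)
$\frac{n}{74 + C{\left(- \frac{1}{-12} \right)}} = - \frac{12}{74 + 0} = - \frac{12}{74} = \left(-12\right) \frac{1}{74} = - \frac{6}{37}$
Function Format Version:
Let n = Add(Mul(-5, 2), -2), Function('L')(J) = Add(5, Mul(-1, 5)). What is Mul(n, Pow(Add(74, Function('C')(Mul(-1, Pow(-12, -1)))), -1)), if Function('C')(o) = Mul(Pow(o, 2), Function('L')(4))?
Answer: Rational(-6, 37) ≈ -0.16216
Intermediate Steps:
Function('L')(J) = 0 (Function('L')(J) = Add(5, -5) = 0)
Function('C')(o) = 0 (Function('C')(o) = Mul(Pow(o, 2), 0) = 0)
n = -12 (n = Add(-10, -2) = -12)
Mul(n, Pow(Add(74, Function('C')(Mul(-1, Pow(-12, -1)))), -1)) = Mul(-12, Pow(Add(74, 0), -1)) = Mul(-12, Pow(74, -1)) = Mul(-12, Rational(1, 74)) = Rational(-6, 37)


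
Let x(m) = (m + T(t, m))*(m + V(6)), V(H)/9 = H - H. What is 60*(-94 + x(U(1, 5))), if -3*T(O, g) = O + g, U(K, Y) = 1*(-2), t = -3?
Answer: -5600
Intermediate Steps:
V(H) = 0 (V(H) = 9*(H - H) = 9*0 = 0)
U(K, Y) = -2
T(O, g) = -O/3 - g/3 (T(O, g) = -(O + g)/3 = -O/3 - g/3)
x(m) = m*(1 + 2*m/3) (x(m) = (m + (-1/3*(-3) - m/3))*(m + 0) = (m + (1 - m/3))*m = (1 + 2*m/3)*m = m*(1 + 2*m/3))
60*(-94 + x(U(1, 5))) = 60*(-94 + (1/3)*(-2)*(3 + 2*(-2))) = 60*(-94 + (1/3)*(-2)*(3 - 4)) = 60*(-94 + (1/3)*(-2)*(-1)) = 60*(-94 + 2/3) = 60*(-280/3) = -5600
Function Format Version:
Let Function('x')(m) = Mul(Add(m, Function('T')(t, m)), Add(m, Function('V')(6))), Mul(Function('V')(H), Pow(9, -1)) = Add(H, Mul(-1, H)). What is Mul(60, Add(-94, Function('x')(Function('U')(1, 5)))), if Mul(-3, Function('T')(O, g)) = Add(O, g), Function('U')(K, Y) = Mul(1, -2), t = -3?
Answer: -5600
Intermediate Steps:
Function('V')(H) = 0 (Function('V')(H) = Mul(9, Add(H, Mul(-1, H))) = Mul(9, 0) = 0)
Function('U')(K, Y) = -2
Function('T')(O, g) = Add(Mul(Rational(-1, 3), O), Mul(Rational(-1, 3), g)) (Function('T')(O, g) = Mul(Rational(-1, 3), Add(O, g)) = Add(Mul(Rational(-1, 3), O), Mul(Rational(-1, 3), g)))
Function('x')(m) = Mul(m, Add(1, Mul(Rational(2, 3), m))) (Function('x')(m) = Mul(Add(m, Add(Mul(Rational(-1, 3), -3), Mul(Rational(-1, 3), m))), Add(m, 0)) = Mul(Add(m, Add(1, Mul(Rational(-1, 3), m))), m) = Mul(Add(1, Mul(Rational(2, 3), m)), m) = Mul(m, Add(1, Mul(Rational(2, 3), m))))
Mul(60, Add(-94, Function('x')(Function('U')(1, 5)))) = Mul(60, Add(-94, Mul(Rational(1, 3), -2, Add(3, Mul(2, -2))))) = Mul(60, Add(-94, Mul(Rational(1, 3), -2, Add(3, -4)))) = Mul(60, Add(-94, Mul(Rational(1, 3), -2, -1))) = Mul(60, Add(-94, Rational(2, 3))) = Mul(60, Rational(-280, 3)) = -5600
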